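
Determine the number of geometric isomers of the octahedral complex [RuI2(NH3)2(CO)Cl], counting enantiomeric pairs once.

There are 6 geometric isomers: I trans, NH3 trans; I cis, NH3 cis (3 arrangements, 2 chiral); I cis, NH3 trans; I trans, NH3 cis.

6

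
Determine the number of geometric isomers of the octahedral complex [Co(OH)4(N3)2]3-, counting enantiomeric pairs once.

The distinct arrangements are (2 in all): N3 trans; N3 cis.

2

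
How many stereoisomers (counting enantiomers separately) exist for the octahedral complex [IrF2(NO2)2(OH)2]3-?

6

The six octahedral sites form three mutually perpendicular trans pairs.
The distinct arrangements are (5 in all): F trans, NO2 trans, OH trans; F trans, NO2 cis, OH cis; F cis, NO2 cis, OH trans; F cis, NO2 cis, OH cis (chiral); F cis, NO2 trans, OH cis.
One of these lacks any improper symmetry element and so occurs as an enantiomeric pair, giving 5 + 1 = 6 stereoisomers in total.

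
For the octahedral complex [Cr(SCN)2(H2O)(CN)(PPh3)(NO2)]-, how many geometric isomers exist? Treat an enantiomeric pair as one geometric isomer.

9

In an octahedral complex each vertex has one trans partner and four cis neighbours.
Systematic enumeration (placing each ligand type in turn and discarding arrangements equivalent by rotation or reflection) gives 9 geometric isomers.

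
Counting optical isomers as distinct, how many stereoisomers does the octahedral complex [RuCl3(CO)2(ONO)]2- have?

The six octahedral sites form three mutually perpendicular trans pairs.
The distinct arrangements are (3 in all): Cl mer, CO trans; Cl fac, CO cis; Cl mer, CO cis.
Each arrangement has an internal mirror plane or centre of symmetry, so none is chiral.

3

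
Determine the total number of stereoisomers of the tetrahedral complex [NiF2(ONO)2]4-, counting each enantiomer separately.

Only one geometric arrangement is possible.

1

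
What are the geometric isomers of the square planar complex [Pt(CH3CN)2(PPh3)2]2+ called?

A square has two trans pairs of vertices; adjacent vertices are cis.
Systematic placement gives 2 geometric isomers: CH3CN cis; CH3CN trans.

cis and trans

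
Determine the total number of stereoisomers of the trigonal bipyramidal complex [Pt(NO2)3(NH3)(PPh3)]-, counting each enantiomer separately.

In a trigonal bipyramid the two axial positions differ from the three equatorial ones.
The distinct arrangements are (4 in all): NH3 axial, PPh3 equatorial; NH3 axial, PPh3 axial; NH3 equatorial, PPh3 equatorial; NH3 equatorial, PPh3 axial.
Each arrangement has an internal mirror plane or centre of symmetry, so none is chiral.

4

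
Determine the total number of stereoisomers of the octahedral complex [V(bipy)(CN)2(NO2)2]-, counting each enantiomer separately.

The six octahedral sites form three mutually perpendicular trans pairs.
Each bipy is bidentate and must span two cis positions.
There are 3 geometric isomers: CN trans, NO2 cis; CN cis, NO2 cis (chiral); CN cis, NO2 trans.
One of these lacks any improper symmetry element and so occurs as an enantiomeric pair, giving 3 + 1 = 4 stereoisomers in total.

4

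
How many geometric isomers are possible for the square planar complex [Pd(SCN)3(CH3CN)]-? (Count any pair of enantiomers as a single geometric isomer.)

Only one geometric arrangement is possible.

1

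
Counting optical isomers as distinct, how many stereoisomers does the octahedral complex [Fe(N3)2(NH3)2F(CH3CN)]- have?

The six octahedral sites form three mutually perpendicular trans pairs.
The distinct arrangements are (6 in all): N3 trans, NH3 trans; N3 cis, NH3 cis (3 arrangements, 2 chiral); N3 cis, NH3 trans; N3 trans, NH3 cis.
Of these, 2 lack any improper symmetry element and so occur as enantiomeric pairs, giving 6 + 2 = 8 stereoisomers in total.

8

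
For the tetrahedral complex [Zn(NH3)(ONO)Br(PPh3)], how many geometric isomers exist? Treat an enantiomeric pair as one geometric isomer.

1

In a tetrahedral complex all four positions are equivalent and every pair of ligands is adjacent — there is no cis/trans distinction.
Only one geometric arrangement is possible; it has no improper symmetry element, so it exists as a pair of enantiomers (2 stereoisomers).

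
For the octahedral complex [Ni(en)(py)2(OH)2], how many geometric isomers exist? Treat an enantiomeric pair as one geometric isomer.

An octahedron has six vertices in three trans pairs; every non-trans pair is cis.
Each en is bidentate and must span two cis positions.
Systematic placement gives 3 geometric isomers: py cis, OH trans; py trans, OH cis; py cis, OH cis (chiral).

3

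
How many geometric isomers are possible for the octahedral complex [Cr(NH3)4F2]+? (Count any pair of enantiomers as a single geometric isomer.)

2

Working through the distinct placements yields 2 geometric isomers: F trans; F cis.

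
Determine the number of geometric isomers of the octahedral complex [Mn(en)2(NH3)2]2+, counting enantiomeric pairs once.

2

Each en is bidentate and must span two cis positions.
The distinct arrangements are (2 in all): NH3 trans; NH3 cis (chiral).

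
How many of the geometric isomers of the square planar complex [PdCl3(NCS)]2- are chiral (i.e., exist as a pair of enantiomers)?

Only one geometric arrangement is possible.

0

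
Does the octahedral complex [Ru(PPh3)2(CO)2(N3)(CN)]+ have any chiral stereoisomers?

yes

The distinct arrangements are (6 in all): PPh3 trans, CO cis; PPh3 cis, CO cis (3 arrangements, 2 chiral); PPh3 trans, CO trans; PPh3 cis, CO trans.
Of these, 2 lack any improper symmetry element and so occur as enantiomeric pairs, giving 6 + 2 = 8 stereoisomers in total.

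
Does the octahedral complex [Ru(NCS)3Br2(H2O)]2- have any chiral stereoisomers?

Working through the distinct placements yields 3 geometric isomers: NCS mer, Br trans; NCS mer, Br cis; NCS fac, Br cis.
Each arrangement has an internal mirror plane or centre of symmetry, so none is chiral.

no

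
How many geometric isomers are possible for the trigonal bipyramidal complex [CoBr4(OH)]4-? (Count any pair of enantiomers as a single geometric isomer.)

There are 2 geometric isomers: OH equatorial; OH axial.

2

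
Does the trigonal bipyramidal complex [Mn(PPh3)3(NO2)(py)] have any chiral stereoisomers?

A trigonal bipyramid has two axial and three equatorial sites, which are chemically inequivalent.
The distinct arrangements are (4 in all): NO2 axial, py equatorial; NO2 axial, py axial; NO2 equatorial, py equatorial; NO2 equatorial, py axial.
Each arrangement has an internal mirror plane or centre of symmetry, so none is chiral.

no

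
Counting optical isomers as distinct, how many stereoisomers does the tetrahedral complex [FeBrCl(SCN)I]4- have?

2

In a tetrahedral complex all four positions are equivalent and every pair of ligands is adjacent — there is no cis/trans distinction.
Only one geometric arrangement is possible; it has no improper symmetry element, so it exists as a pair of enantiomers (2 stereoisomers).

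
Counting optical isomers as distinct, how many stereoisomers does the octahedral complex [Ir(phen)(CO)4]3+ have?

In an octahedral complex each vertex has one trans partner and four cis neighbours.
Each phen is bidentate and must span two cis positions.
Only one geometric arrangement is possible.

1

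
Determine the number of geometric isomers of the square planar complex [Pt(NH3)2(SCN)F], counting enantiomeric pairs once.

In a square planar complex each vertex has one trans partner and two cis neighbours.
Systematic placement gives 2 geometric isomers: NH3 cis; NH3 trans.

2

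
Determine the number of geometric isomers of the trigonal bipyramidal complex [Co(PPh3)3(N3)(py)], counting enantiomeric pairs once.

4

In a trigonal bipyramid the two axial positions differ from the three equatorial ones.
There are 4 geometric isomers: N3 axial, py equatorial; N3 axial, py axial; N3 equatorial, py equatorial; N3 equatorial, py axial.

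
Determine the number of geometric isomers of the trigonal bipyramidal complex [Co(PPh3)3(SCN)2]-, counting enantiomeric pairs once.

3

A trigonal bipyramid has two axial and three equatorial sites, which are chemically inequivalent.
The distinct arrangements are (3 in all): SCN both equatorial; SCN one axial, one equatorial; SCN both axial.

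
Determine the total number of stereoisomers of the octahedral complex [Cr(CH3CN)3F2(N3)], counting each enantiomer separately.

The distinct arrangements are (3 in all): CH3CN mer, F cis; CH3CN mer, F trans; CH3CN fac, F cis.
Each arrangement has an internal mirror plane or centre of symmetry, so none is chiral.

3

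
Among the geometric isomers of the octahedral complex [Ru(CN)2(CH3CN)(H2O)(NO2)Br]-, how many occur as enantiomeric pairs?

6

The six octahedral sites form three mutually perpendicular trans pairs.
Placing the ligands in turn and identifying arrangements related by rotation or reflection leaves 9 distinct geometric isomers.
Of these, 6 lack any improper symmetry element and so occur as enantiomeric pairs, giving 9 + 6 = 15 stereoisomers in total.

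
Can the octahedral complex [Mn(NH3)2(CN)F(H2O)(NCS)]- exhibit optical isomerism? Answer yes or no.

yes

An octahedron has six vertices in three trans pairs; every non-trans pair is cis.
Systematic enumeration (placing each ligand type in turn and discarding arrangements equivalent by rotation or reflection) gives 9 geometric isomers.
Of these, 6 lack any improper symmetry element and so occur as enantiomeric pairs, giving 9 + 6 = 15 stereoisomers in total.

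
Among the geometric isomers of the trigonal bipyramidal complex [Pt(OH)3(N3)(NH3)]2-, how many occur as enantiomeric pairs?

0

In a trigonal bipyramid the two axial positions differ from the three equatorial ones.
There are 4 geometric isomers: N3 axial, NH3 axial; N3 axial, NH3 equatorial; N3 equatorial, NH3 axial; N3 equatorial, NH3 equatorial.
Each arrangement has an internal mirror plane or centre of symmetry, so none is chiral.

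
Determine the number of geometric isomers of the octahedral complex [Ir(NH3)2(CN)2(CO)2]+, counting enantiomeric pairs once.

In an octahedral complex each vertex has one trans partner and four cis neighbours.
The distinct arrangements are (5 in all): NH3 trans, CN trans, CO trans; NH3 cis, CN trans, CO cis; NH3 trans, CN cis, CO cis; NH3 cis, CN cis, CO cis (chiral); NH3 cis, CN cis, CO trans.

5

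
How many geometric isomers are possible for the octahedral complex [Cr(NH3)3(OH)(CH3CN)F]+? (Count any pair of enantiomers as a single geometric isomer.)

The distinct arrangements are (4 in all): NH3 mer (3 arrangements); NH3 fac (chiral).

4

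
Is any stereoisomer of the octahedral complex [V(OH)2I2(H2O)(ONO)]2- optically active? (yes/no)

yes

An octahedron has six vertices in three trans pairs; every non-trans pair is cis.
Working through the distinct placements yields 6 geometric isomers: OH cis, I cis (3 arrangements, 2 chiral); OH trans, I cis; OH cis, I trans; OH trans, I trans.
Of these, 2 lack any improper symmetry element and so occur as enantiomeric pairs, giving 6 + 2 = 8 stereoisomers in total.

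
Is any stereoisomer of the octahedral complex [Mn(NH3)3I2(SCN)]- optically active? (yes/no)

Working through the distinct placements yields 3 geometric isomers: NH3 mer, I trans; NH3 fac, I cis; NH3 mer, I cis.
Each arrangement has an internal mirror plane or centre of symmetry, so none is chiral.

no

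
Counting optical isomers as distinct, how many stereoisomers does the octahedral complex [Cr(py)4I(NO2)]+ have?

2

In an octahedral complex each vertex has one trans partner and four cis neighbours.
The distinct arrangements are (2 in all): I and NO2 mutually trans; I and NO2 mutually cis.
Each arrangement has an internal mirror plane or centre of symmetry, so none is chiral.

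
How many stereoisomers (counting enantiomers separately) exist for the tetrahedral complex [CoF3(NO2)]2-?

1

In a tetrahedral complex all four positions are equivalent and every pair of ligands is adjacent — there is no cis/trans distinction.
Only one geometric arrangement is possible.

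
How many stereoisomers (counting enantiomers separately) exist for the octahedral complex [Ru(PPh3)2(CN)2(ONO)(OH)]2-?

8

The six octahedral sites form three mutually perpendicular trans pairs.
The distinct arrangements are (6 in all): PPh3 trans, CN trans; PPh3 cis, CN trans; PPh3 trans, CN cis; PPh3 cis, CN cis (3 arrangements, 2 chiral).
Of these, 2 lack any improper symmetry element and so occur as enantiomeric pairs, giving 6 + 2 = 8 stereoisomers in total.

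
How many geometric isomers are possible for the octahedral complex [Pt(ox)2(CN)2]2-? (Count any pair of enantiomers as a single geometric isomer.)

Each ox is bidentate and must span two cis positions.
Systematic placement gives 2 geometric isomers: CN trans; CN cis (chiral).

2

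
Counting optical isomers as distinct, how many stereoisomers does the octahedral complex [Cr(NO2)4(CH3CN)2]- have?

An octahedron has six vertices in three trans pairs; every non-trans pair is cis.
There are 2 geometric isomers: CH3CN trans; CH3CN cis.
Each arrangement has an internal mirror plane or centre of symmetry, so none is chiral.

2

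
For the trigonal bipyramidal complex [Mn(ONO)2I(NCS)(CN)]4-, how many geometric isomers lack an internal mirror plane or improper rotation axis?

In a trigonal bipyramid the two axial positions differ from the three equatorial ones.
Exhaustive case analysis gives 7 geometric isomers.
Of these, 3 lack any improper symmetry element and so occur as enantiomeric pairs, giving 7 + 3 = 10 stereoisomers in total.

3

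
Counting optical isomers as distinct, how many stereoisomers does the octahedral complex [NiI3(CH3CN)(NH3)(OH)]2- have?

5

An octahedron has six vertices in three trans pairs; every non-trans pair is cis.
Working through the distinct placements yields 4 geometric isomers: I mer (3 arrangements); I fac (chiral).
One of these lacks any improper symmetry element and so occurs as an enantiomeric pair, giving 4 + 1 = 5 stereoisomers in total.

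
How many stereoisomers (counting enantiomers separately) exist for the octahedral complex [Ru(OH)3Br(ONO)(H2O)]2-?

5

Working through the distinct placements yields 4 geometric isomers: OH mer (3 arrangements); OH fac (chiral).
One of these lacks any improper symmetry element and so occurs as an enantiomeric pair, giving 4 + 1 = 5 stereoisomers in total.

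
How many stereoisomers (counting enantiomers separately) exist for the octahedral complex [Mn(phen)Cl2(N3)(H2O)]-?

The six octahedral sites form three mutually perpendicular trans pairs.
Each phen is bidentate and must span two cis positions.
There are 4 geometric isomers: Cl trans; Cl cis (3 arrangements, 2 chiral).
Of these, 2 lack any improper symmetry element and so occur as enantiomeric pairs, giving 4 + 2 = 6 stereoisomers in total.

6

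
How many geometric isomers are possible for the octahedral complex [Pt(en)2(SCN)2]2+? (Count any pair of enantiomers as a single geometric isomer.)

2

Each en is bidentate and must span two cis positions.
The distinct arrangements are (2 in all): SCN trans; SCN cis (chiral).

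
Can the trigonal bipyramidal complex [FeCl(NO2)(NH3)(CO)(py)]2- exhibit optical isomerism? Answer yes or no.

yes

Placing the ligands in turn and identifying arrangements related by rotation or reflection leaves 10 distinct geometric isomers.
Of these, 10 lack any improper symmetry element and so occur as enantiomeric pairs, giving 10 + 10 = 20 stereoisomers in total.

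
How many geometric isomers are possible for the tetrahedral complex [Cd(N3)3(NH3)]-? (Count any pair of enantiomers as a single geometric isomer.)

1

In a tetrahedral complex all four positions are equivalent and every pair of ligands is adjacent — there is no cis/trans distinction.
Only one geometric arrangement is possible.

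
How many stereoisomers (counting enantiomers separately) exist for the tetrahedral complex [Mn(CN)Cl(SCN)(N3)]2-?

In a tetrahedral complex all four positions are equivalent and every pair of ligands is adjacent — there is no cis/trans distinction.
Only one geometric arrangement is possible; it has no improper symmetry element, so it exists as a pair of enantiomers (2 stereoisomers).

2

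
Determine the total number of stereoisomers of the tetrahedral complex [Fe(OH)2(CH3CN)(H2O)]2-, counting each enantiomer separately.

1

All four vertices of a tetrahedron are equivalent and mutually adjacent, so cis/trans isomerism cannot arise.
Only one geometric arrangement is possible.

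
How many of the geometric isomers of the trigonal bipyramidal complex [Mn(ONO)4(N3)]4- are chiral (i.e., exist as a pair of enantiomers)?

0

A trigonal bipyramid has two axial and three equatorial sites, which are chemically inequivalent.
Systematic placement gives 2 geometric isomers: N3 axial; N3 equatorial.
Each arrangement has an internal mirror plane or centre of symmetry, so none is chiral.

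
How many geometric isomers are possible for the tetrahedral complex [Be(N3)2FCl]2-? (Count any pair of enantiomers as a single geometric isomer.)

In a tetrahedral complex all four positions are equivalent and every pair of ligands is adjacent — there is no cis/trans distinction.
Only one geometric arrangement is possible.

1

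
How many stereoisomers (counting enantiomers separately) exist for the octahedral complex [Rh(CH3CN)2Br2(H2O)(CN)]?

There are 6 geometric isomers: CH3CN trans, Br trans; CH3CN cis, Br trans; CH3CN cis, Br cis (3 arrangements, 2 chiral); CH3CN trans, Br cis.
Of these, 2 lack any improper symmetry element and so occur as enantiomeric pairs, giving 6 + 2 = 8 stereoisomers in total.

8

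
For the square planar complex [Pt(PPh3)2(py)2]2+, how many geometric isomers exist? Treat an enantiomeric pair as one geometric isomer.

2

A square has two trans pairs of vertices; adjacent vertices are cis.
The distinct arrangements are (2 in all): PPh3 cis; PPh3 trans.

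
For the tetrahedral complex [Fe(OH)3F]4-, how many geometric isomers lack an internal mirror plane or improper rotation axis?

0

Only one geometric arrangement is possible.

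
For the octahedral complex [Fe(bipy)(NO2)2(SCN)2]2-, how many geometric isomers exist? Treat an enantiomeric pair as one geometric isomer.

3

In an octahedral complex each vertex has one trans partner and four cis neighbours.
Each bipy is bidentate and must span two cis positions.
Working through the distinct placements yields 3 geometric isomers: NO2 trans, SCN cis; NO2 cis, SCN cis (chiral); NO2 cis, SCN trans.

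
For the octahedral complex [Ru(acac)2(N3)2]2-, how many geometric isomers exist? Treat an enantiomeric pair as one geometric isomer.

2

The six octahedral sites form three mutually perpendicular trans pairs.
Each acac is bidentate and must span two cis positions.
Working through the distinct placements yields 2 geometric isomers: N3 trans; N3 cis (chiral).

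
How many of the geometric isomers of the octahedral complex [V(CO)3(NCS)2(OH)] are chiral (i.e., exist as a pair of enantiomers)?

In an octahedral complex each vertex has one trans partner and four cis neighbours.
Systematic placement gives 3 geometric isomers: CO mer, NCS cis; CO mer, NCS trans; CO fac, NCS cis.
Each arrangement has an internal mirror plane or centre of symmetry, so none is chiral.

0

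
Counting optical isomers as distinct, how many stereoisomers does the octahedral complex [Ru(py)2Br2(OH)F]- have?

In an octahedral complex each vertex has one trans partner and four cis neighbours.
Working through the distinct placements yields 6 geometric isomers: py trans, Br trans; py cis, Br trans; py trans, Br cis; py cis, Br cis (3 arrangements, 2 chiral).
Of these, 2 lack any improper symmetry element and so occur as enantiomeric pairs, giving 6 + 2 = 8 stereoisomers in total.

8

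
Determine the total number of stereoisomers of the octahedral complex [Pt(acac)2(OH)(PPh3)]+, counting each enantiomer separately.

The six octahedral sites form three mutually perpendicular trans pairs.
Each acac is bidentate and must span two cis positions.
The distinct arrangements are (2 in all): OH and PPh3 mutually trans; OH and PPh3 mutually cis (chiral).
One of these lacks any improper symmetry element and so occurs as an enantiomeric pair, giving 2 + 1 = 3 stereoisomers in total.

3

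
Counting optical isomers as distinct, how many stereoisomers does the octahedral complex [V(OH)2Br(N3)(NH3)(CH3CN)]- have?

15

In an octahedral complex each vertex has one trans partner and four cis neighbours.
Placing the ligands in turn and identifying arrangements related by rotation or reflection leaves 9 distinct geometric isomers.
Of these, 6 lack any improper symmetry element and so occur as enantiomeric pairs, giving 9 + 6 = 15 stereoisomers in total.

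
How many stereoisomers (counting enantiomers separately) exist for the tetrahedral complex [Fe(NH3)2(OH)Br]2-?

1

All four vertices of a tetrahedron are equivalent and mutually adjacent, so cis/trans isomerism cannot arise.
Only one geometric arrangement is possible.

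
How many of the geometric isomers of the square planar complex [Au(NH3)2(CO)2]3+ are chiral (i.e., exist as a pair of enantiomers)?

0

There are 2 geometric isomers: NH3 cis; NH3 trans.
Each arrangement has an internal mirror plane or centre of symmetry, so none is chiral.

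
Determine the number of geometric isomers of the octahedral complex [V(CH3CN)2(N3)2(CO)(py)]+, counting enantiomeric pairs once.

6

An octahedron has six vertices in three trans pairs; every non-trans pair is cis.
There are 6 geometric isomers: CH3CN trans, N3 cis; CH3CN trans, N3 trans; CH3CN cis, N3 cis (3 arrangements, 2 chiral); CH3CN cis, N3 trans.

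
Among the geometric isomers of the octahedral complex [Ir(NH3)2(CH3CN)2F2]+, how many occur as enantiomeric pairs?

Working through the distinct placements yields 5 geometric isomers: NH3 trans, CH3CN trans, F trans; NH3 cis, CH3CN trans, F cis; NH3 trans, CH3CN cis, F cis; NH3 cis, CH3CN cis, F cis (chiral); NH3 cis, CH3CN cis, F trans.
One of these lacks any improper symmetry element and so occurs as an enantiomeric pair, giving 5 + 1 = 6 stereoisomers in total.

1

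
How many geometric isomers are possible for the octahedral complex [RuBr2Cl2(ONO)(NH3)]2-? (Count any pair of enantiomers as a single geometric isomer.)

6

The six octahedral sites form three mutually perpendicular trans pairs.
The distinct arrangements are (6 in all): Br trans, Cl trans; Br trans, Cl cis; Br cis, Cl cis (3 arrangements, 2 chiral); Br cis, Cl trans.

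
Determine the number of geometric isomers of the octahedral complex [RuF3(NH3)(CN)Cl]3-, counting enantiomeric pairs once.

Working through the distinct placements yields 4 geometric isomers: F mer (3 arrangements); F fac (chiral).

4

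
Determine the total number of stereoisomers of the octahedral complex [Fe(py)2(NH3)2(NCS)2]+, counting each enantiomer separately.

6

The six octahedral sites form three mutually perpendicular trans pairs.
The distinct arrangements are (5 in all): py trans, NH3 trans, NCS trans; py cis, NH3 cis, NCS trans; py trans, NH3 cis, NCS cis; py cis, NH3 cis, NCS cis (chiral); py cis, NH3 trans, NCS cis.
One of these lacks any improper symmetry element and so occurs as an enantiomeric pair, giving 5 + 1 = 6 stereoisomers in total.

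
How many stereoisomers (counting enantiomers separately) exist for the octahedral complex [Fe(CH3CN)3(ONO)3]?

2

The six octahedral sites form three mutually perpendicular trans pairs.
There are 2 geometric isomers: CH3CN mer; CH3CN fac.
Each arrangement has an internal mirror plane or centre of symmetry, so none is chiral.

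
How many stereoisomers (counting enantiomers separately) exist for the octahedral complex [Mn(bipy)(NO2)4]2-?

Each bipy is bidentate and must span two cis positions.
Only one geometric arrangement is possible.

1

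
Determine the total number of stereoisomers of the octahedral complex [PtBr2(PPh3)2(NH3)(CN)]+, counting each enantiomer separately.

In an octahedral complex each vertex has one trans partner and four cis neighbours.
The distinct arrangements are (6 in all): Br trans, PPh3 trans; Br trans, PPh3 cis; Br cis, PPh3 trans; Br cis, PPh3 cis (3 arrangements, 2 chiral).
Of these, 2 lack any improper symmetry element and so occur as enantiomeric pairs, giving 6 + 2 = 8 stereoisomers in total.

8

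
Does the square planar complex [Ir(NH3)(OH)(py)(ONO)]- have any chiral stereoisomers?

The distinct arrangements are (3 in all): (NH3/ONO trans, OH/py trans); (NH3/py trans, OH/ONO trans); (NH3/OH trans, ONO/py trans).
Each arrangement has an internal mirror plane or centre of symmetry, so none is chiral.

no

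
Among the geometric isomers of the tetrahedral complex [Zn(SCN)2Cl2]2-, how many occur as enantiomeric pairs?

0

All four vertices of a tetrahedron are equivalent and mutually adjacent, so cis/trans isomerism cannot arise.
Only one geometric arrangement is possible.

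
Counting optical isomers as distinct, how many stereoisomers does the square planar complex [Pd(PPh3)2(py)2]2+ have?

A square has two trans pairs of vertices; adjacent vertices are cis.
Working through the distinct placements yields 2 geometric isomers: PPh3 cis; PPh3 trans.
Each arrangement has an internal mirror plane or centre of symmetry, so none is chiral.

2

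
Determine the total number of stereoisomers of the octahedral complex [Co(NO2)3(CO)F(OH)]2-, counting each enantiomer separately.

5

The six octahedral sites form three mutually perpendicular trans pairs.
There are 4 geometric isomers: NO2 mer (3 arrangements); NO2 fac (chiral).
One of these lacks any improper symmetry element and so occurs as an enantiomeric pair, giving 4 + 1 = 5 stereoisomers in total.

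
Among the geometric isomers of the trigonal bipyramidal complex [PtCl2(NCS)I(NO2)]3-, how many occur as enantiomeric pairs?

A trigonal bipyramid has two axial and three equatorial sites, which are chemically inequivalent.
Systematic enumeration (placing each ligand type in turn and discarding arrangements equivalent by rotation or reflection) gives 7 geometric isomers.
Of these, 3 lack any improper symmetry element and so occur as enantiomeric pairs, giving 7 + 3 = 10 stereoisomers in total.

3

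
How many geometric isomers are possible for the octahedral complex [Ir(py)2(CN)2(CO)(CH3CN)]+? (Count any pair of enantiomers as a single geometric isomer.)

6

An octahedron has six vertices in three trans pairs; every non-trans pair is cis.
The distinct arrangements are (6 in all): py trans, CN cis; py cis, CN cis (3 arrangements, 2 chiral); py trans, CN trans; py cis, CN trans.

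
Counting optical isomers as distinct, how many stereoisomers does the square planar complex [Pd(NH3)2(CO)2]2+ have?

Working through the distinct placements yields 2 geometric isomers: NH3 cis; NH3 trans.
Each arrangement has an internal mirror plane or centre of symmetry, so none is chiral.

2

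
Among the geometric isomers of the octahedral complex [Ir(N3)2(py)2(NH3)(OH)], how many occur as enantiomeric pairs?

Working through the distinct placements yields 6 geometric isomers: N3 trans, py trans; N3 trans, py cis; N3 cis, py trans; N3 cis, py cis (3 arrangements, 2 chiral).
Of these, 2 lack any improper symmetry element and so occur as enantiomeric pairs, giving 6 + 2 = 8 stereoisomers in total.

2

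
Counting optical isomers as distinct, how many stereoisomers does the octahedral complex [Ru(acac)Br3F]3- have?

The six octahedral sites form three mutually perpendicular trans pairs.
Each acac is bidentate and must span two cis positions.
There are 2 geometric isomers: Br mer; Br fac.
Each arrangement has an internal mirror plane or centre of symmetry, so none is chiral.

2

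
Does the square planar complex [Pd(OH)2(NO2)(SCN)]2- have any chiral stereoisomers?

A square has two trans pairs of vertices; adjacent vertices are cis.
Working through the distinct placements yields 2 geometric isomers: OH cis; OH trans.
Each arrangement has an internal mirror plane or centre of symmetry, so none is chiral.

no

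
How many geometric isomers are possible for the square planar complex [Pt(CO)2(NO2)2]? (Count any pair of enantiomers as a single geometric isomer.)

In a square planar complex each vertex has one trans partner and two cis neighbours.
There are 2 geometric isomers: CO cis; CO trans.

2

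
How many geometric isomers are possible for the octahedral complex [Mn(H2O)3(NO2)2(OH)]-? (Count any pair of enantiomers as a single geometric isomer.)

3

In an octahedral complex each vertex has one trans partner and four cis neighbours.
Working through the distinct placements yields 3 geometric isomers: H2O mer, NO2 cis; H2O mer, NO2 trans; H2O fac, NO2 cis.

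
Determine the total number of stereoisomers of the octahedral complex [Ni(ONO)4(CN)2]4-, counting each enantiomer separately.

An octahedron has six vertices in three trans pairs; every non-trans pair is cis.
Systematic placement gives 2 geometric isomers: CN trans; CN cis.
Each arrangement has an internal mirror plane or centre of symmetry, so none is chiral.

2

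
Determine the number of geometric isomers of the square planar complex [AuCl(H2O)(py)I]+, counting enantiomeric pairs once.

A square has two trans pairs of vertices; adjacent vertices are cis.
Working through the distinct placements yields 3 geometric isomers: (Cl/I trans, H2O/py trans); (Cl/py trans, H2O/I trans); (Cl/H2O trans, I/py trans).

3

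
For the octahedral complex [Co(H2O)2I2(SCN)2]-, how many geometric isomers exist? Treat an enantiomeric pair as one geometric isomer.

In an octahedral complex each vertex has one trans partner and four cis neighbours.
Systematic placement gives 5 geometric isomers: H2O trans, I trans, SCN trans; H2O trans, I cis, SCN cis; H2O cis, I cis, SCN trans; H2O cis, I cis, SCN cis (chiral); H2O cis, I trans, SCN cis.

5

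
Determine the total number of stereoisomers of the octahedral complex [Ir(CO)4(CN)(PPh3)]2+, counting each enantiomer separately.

2

In an octahedral complex each vertex has one trans partner and four cis neighbours.
There are 2 geometric isomers: CN and PPh3 mutually cis; CN and PPh3 mutually trans.
Each arrangement has an internal mirror plane or centre of symmetry, so none is chiral.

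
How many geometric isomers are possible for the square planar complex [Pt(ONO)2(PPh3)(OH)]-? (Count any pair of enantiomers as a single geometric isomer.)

In a square planar complex each vertex has one trans partner and two cis neighbours.
There are 2 geometric isomers: ONO cis; ONO trans.

2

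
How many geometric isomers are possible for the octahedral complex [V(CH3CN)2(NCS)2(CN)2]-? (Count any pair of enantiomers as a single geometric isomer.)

5

In an octahedral complex each vertex has one trans partner and four cis neighbours.
The distinct arrangements are (5 in all): CH3CN trans, NCS trans, CN trans; CH3CN trans, NCS cis, CN cis; CH3CN cis, NCS trans, CN cis; CH3CN cis, NCS cis, CN cis (chiral); CH3CN cis, NCS cis, CN trans.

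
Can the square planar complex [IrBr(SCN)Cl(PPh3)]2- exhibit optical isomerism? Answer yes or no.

no

In a square planar complex each vertex has one trans partner and two cis neighbours.
Systematic placement gives 3 geometric isomers: (Br/PPh3 trans, Cl/SCN trans); (Br/SCN trans, Cl/PPh3 trans); (Br/Cl trans, PPh3/SCN trans).
Each arrangement has an internal mirror plane or centre of symmetry, so none is chiral.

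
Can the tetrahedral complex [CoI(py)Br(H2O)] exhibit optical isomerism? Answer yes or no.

All four vertices of a tetrahedron are equivalent and mutually adjacent, so cis/trans isomerism cannot arise.
Only one geometric arrangement is possible; it has no improper symmetry element, so it exists as a pair of enantiomers (2 stereoisomers).

yes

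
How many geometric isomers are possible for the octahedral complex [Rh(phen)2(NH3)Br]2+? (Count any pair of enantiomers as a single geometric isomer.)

2

An octahedron has six vertices in three trans pairs; every non-trans pair is cis.
Each phen is bidentate and must span two cis positions.
Systematic placement gives 2 geometric isomers: NH3 and Br mutually trans; NH3 and Br mutually cis (chiral).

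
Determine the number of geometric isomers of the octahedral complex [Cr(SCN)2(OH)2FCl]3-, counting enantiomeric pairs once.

6

An octahedron has six vertices in three trans pairs; every non-trans pair is cis.
Working through the distinct placements yields 6 geometric isomers: SCN trans, OH trans; SCN cis, OH cis (3 arrangements, 2 chiral); SCN trans, OH cis; SCN cis, OH trans.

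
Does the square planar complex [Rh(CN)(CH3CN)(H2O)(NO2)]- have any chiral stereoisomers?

In a square planar complex each vertex has one trans partner and two cis neighbours.
Working through the distinct placements yields 3 geometric isomers: (CH3CN/H2O trans, CN/NO2 trans); (CH3CN/NO2 trans, CN/H2O trans); (CH3CN/CN trans, H2O/NO2 trans).
Each arrangement has an internal mirror plane or centre of symmetry, so none is chiral.

no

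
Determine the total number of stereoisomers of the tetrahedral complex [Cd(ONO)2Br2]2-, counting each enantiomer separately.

Only one geometric arrangement is possible.

1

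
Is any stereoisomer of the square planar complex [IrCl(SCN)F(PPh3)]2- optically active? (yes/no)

A square has two trans pairs of vertices; adjacent vertices are cis.
Working through the distinct placements yields 3 geometric isomers: (Cl/PPh3 trans, F/SCN trans); (Cl/SCN trans, F/PPh3 trans); (Cl/F trans, PPh3/SCN trans).
Each arrangement has an internal mirror plane or centre of symmetry, so none is chiral.

no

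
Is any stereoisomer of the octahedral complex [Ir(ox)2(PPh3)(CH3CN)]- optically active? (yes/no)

yes

The six octahedral sites form three mutually perpendicular trans pairs.
Each ox is bidentate and must span two cis positions.
Systematic placement gives 2 geometric isomers: PPh3 and CH3CN mutually trans; PPh3 and CH3CN mutually cis (chiral).
One of these lacks any improper symmetry element and so occurs as an enantiomeric pair, giving 2 + 1 = 3 stereoisomers in total.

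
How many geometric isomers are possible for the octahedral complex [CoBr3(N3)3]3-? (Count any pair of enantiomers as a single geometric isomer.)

In an octahedral complex each vertex has one trans partner and four cis neighbours.
Working through the distinct placements yields 2 geometric isomers: Br mer; Br fac.

2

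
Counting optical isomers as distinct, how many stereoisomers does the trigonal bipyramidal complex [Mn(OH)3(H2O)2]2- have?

3

A trigonal bipyramid has two axial and three equatorial sites, which are chemically inequivalent.
There are 3 geometric isomers: H2O both axial; H2O one axial, one equatorial; H2O both equatorial.
Each arrangement has an internal mirror plane or centre of symmetry, so none is chiral.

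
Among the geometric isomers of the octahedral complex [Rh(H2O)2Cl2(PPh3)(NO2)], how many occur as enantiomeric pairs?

The six octahedral sites form three mutually perpendicular trans pairs.
There are 6 geometric isomers: H2O trans, Cl trans; H2O cis, Cl trans; H2O cis, Cl cis (3 arrangements, 2 chiral); H2O trans, Cl cis.
Of these, 2 lack any improper symmetry element and so occur as enantiomeric pairs, giving 6 + 2 = 8 stereoisomers in total.

2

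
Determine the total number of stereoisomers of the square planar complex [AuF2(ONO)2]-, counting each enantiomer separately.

2

Working through the distinct placements yields 2 geometric isomers: F cis; F trans.
Each arrangement has an internal mirror plane or centre of symmetry, so none is chiral.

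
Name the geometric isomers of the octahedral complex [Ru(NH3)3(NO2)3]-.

Working through the distinct placements yields 2 geometric isomers: NH3 mer; NH3 fac.

fac and mer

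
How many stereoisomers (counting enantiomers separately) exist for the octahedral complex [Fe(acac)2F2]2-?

The six octahedral sites form three mutually perpendicular trans pairs.
Each acac is bidentate and must span two cis positions.
The distinct arrangements are (2 in all): F trans; F cis (chiral).
One of these lacks any improper symmetry element and so occurs as an enantiomeric pair, giving 2 + 1 = 3 stereoisomers in total.

3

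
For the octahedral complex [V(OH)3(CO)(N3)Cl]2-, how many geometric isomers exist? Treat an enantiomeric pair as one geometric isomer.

4

The six octahedral sites form three mutually perpendicular trans pairs.
Working through the distinct placements yields 4 geometric isomers: OH mer (3 arrangements); OH fac (chiral).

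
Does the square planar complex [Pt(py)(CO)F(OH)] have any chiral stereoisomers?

no

A square has two trans pairs of vertices; adjacent vertices are cis.
There are 3 geometric isomers: (CO/OH trans, F/py trans); (CO/py trans, F/OH trans); (CO/F trans, OH/py trans).
Each arrangement has an internal mirror plane or centre of symmetry, so none is chiral.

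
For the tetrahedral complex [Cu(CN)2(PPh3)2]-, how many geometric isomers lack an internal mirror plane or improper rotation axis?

In a tetrahedral complex all four positions are equivalent and every pair of ligands is adjacent — there is no cis/trans distinction.
Only one geometric arrangement is possible.

0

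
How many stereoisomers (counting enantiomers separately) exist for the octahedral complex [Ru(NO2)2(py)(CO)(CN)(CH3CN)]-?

Systematic enumeration (placing each ligand type in turn and discarding arrangements equivalent by rotation or reflection) gives 9 geometric isomers.
Of these, 6 lack any improper symmetry element and so occur as enantiomeric pairs, giving 9 + 6 = 15 stereoisomers in total.

15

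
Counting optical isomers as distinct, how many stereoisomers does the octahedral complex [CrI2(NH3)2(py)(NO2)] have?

8

In an octahedral complex each vertex has one trans partner and four cis neighbours.
There are 6 geometric isomers: I trans, NH3 trans; I trans, NH3 cis; I cis, NH3 cis (3 arrangements, 2 chiral); I cis, NH3 trans.
Of these, 2 lack any improper symmetry element and so occur as enantiomeric pairs, giving 6 + 2 = 8 stereoisomers in total.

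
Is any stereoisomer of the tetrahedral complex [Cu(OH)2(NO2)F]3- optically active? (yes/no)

no

In a tetrahedral complex all four positions are equivalent and every pair of ligands is adjacent — there is no cis/trans distinction.
Only one geometric arrangement is possible.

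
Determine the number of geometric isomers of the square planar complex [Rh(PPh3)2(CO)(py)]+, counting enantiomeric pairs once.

2

The distinct arrangements are (2 in all): PPh3 cis; PPh3 trans.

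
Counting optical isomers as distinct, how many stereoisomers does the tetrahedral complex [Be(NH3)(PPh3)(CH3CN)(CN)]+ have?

2

All four vertices of a tetrahedron are equivalent and mutually adjacent, so cis/trans isomerism cannot arise.
Only one geometric arrangement is possible; it has no improper symmetry element, so it exists as a pair of enantiomers (2 stereoisomers).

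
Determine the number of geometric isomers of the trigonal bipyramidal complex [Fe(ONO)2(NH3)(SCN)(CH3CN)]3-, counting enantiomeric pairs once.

Exhaustive case analysis gives 7 geometric isomers.

7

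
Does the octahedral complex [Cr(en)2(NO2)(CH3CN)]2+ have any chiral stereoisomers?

Each en is bidentate and must span two cis positions.
Working through the distinct placements yields 2 geometric isomers: NO2 and CH3CN mutually trans; NO2 and CH3CN mutually cis (chiral).
One of these lacks any improper symmetry element and so occurs as an enantiomeric pair, giving 2 + 1 = 3 stereoisomers in total.

yes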